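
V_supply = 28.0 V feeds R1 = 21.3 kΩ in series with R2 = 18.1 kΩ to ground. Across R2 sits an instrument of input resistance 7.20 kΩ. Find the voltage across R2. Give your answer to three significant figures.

V_out ≈ 5.45 V

First combine the lower leg with the load: R2 ‖ R_L = 5.151 kΩ.
Now apply the divider: V_out = 28.0 × 0.1947 = 5.453 V.
(Unloaded it would be 12.9 V; the load pulls it down.)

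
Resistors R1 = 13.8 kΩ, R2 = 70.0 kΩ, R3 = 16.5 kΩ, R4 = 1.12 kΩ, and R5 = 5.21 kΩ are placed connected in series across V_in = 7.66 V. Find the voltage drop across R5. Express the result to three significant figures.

ΣR = 13.8 + 70.0 + 16.5 + 1.12 + 5.21 = 106.6 kΩ.
By the voltage-divider rule, V = 7.66 × 5.210/106.6 = 0.3743 V.

V ≈ 0.374 V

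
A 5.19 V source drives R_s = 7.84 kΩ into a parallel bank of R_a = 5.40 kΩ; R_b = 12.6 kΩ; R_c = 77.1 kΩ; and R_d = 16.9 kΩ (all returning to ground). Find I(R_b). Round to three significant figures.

I ≈ 0.113 mA

Equivalent of the parallel group: R_p = 2.970 kΩ.
V_A = 5.19 × 2.970/10.81 = 1.426 V.
I(R_b) = V_A / R_b = 1.426/12.6 = 0.1132 mA.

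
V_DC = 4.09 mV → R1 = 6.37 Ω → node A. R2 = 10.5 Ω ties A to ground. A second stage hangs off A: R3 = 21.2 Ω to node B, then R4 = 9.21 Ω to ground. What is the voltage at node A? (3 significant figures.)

V_A ≈ 2.25 mV

Node A sees R2 in parallel with the series input of stage 2, R3 + R4 = 30.41 Ω.
Effective lower resistance at A: R2 ‖ 30.41 = 7.805 Ω.
So V_A = 4.09 × 0.5506 = 2.252 mV.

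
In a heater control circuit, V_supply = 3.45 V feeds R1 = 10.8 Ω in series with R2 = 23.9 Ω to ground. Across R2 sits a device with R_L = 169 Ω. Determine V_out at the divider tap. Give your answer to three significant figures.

First combine the lower leg with the load: R2 ‖ R_L = 20.94 Ω.
Voltage divider with the loaded lower leg: V_out = 3.45 × 20.94/(10.8 + 20.94) = 3.45 × 0.6597 = 2.276 V.

V_out ≈ 2.28 V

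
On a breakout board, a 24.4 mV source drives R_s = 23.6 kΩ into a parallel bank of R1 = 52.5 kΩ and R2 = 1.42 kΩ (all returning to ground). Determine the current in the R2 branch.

Equivalent of the parallel group: R_p = 1.383 kΩ.
V_A by voltage divider: V_A = 24.4 × 1.383/(23.6 + 1.383) = 1.350 mV.
I(R2) = V_A / R2 = 1.350/1.42 = 0.9510 µA.
(Check via current divider: I_total = 0.9767 µA; share G_k/ΣG = 0.9737 → same result.)

I ≈ 0.951 µA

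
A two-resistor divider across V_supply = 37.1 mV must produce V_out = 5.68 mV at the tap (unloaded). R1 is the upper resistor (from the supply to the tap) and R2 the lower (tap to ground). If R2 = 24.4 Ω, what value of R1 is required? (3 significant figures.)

V_out/V_supply = R2/(R1+R2) = 0.1531.
So R1 = R2 · (V_supply/V_out − 1) = 24.4 × (37.1/5.68 − 1) = 24.4 × 5.532 = 135.0 Ω.

R1 ≈ 135 Ω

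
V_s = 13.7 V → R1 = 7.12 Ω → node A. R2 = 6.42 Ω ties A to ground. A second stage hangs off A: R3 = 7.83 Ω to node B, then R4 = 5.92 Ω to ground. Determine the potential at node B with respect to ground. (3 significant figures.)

V_B ≈ 2.25 V

The second stage (R3 + R4 = 13.75 Ω) loads node A in parallel with R2.
Effective lower resistance at A: R2 ‖ 13.75 = 4.377 Ω.
So V_A = 13.7 × 0.3807 = 5.215 V.
Then the unloaded second divider: V_B = V_A × R4/(R3+R4) = 5.215 × 0.4305 = 2.245 V.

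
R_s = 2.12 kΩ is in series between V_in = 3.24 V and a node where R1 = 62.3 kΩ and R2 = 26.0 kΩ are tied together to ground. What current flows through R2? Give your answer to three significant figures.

I ≈ 0.112 mA

Parallel bank: R_p = 1/(1/62.3 + 1/26.0) = 18.34 kΩ.
V_A = 3.24 × 18.34/20.46 = 2.904 V.
Branch current I = V_A/R2 = 2.904/26.0 = 0.1117 mA.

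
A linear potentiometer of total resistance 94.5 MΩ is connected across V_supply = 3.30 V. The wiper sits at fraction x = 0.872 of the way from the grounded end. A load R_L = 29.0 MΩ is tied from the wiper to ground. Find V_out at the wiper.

Lower segment x·R_p = 82.40 MΩ; upper segment (1−x)·R_p = 12.10 MΩ.
Lower segment in parallel with the load: 82.40 ‖ 29.0 = 21.45 MΩ.
Loaded-divider output: V_out = 3.30 × 0.6394 = 2.110 V.

V_out ≈ 2.11 V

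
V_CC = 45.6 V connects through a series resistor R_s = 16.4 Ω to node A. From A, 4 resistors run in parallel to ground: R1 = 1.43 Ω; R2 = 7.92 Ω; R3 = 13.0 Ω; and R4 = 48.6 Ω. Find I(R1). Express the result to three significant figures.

I ≈ 1.98 A

Combine the parallel branches: R_p = (1/1.43 + 1/7.92 + 1/13.0 + 1/48.6)⁻¹ = 1.083 Ω.
V_A by voltage divider: V_A = 45.6 × 1.083/(16.4 + 1.083) = 2.826 V.
Branch current I = V_A/R1 = 2.826/1.43 = 1.976 A.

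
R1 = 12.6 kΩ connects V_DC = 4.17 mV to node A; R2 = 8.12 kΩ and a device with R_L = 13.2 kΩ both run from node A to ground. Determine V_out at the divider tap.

R2 ‖ R_L = (8.12 × 13.2)/(8.12 + 13.2) = 5.027 kΩ.
Then V_out = V_DC · R2'/(R1 + R2') = 4.17 × 5.027/17.63 = 1.189 mV.

V_out ≈ 1.19 mV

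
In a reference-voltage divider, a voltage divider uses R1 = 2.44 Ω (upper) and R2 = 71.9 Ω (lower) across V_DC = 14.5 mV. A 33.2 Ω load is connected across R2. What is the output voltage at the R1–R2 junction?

R2 ‖ R_L = (71.9 × 33.2)/(71.9 + 33.2) = 22.71 Ω.
Voltage divider with the loaded lower leg: V_out = 14.5 × 22.71/(2.44 + 22.71) = 14.5 × 0.9030 = 13.09 mV.

V_out ≈ 13.1 mV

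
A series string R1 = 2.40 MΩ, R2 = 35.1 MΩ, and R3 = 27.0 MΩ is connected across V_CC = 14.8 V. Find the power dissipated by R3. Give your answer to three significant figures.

Series current I = V_CC/ΣR = 14.8/64.50 = 0.2295 µA.
P = I²R = 0.05265 × 27.0 = 1.422 µW.

P ≈ 1.42 µW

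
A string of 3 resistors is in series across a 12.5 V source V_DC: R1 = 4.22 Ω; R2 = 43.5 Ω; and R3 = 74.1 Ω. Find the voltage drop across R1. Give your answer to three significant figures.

Series total: ΣR = 4.22 + 43.5 + 74.1 = 121.8 Ω.
Voltage divider: V = V_DC · (4.220 / 121.8) = 12.5 × 0.03464 = 0.4330 V.

V ≈ 0.433 V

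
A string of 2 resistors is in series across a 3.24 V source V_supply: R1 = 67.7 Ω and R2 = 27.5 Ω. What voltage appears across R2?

V ≈ 0.936 V

ΣR = 67.7 + 27.5 = 95.20 Ω.
V = V_supply · R/ΣR = 3.24 × 0.2889 = 0.9359 V.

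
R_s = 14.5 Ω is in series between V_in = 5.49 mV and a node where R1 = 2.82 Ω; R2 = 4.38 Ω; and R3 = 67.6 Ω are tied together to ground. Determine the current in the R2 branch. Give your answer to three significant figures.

I ≈ 0.130 mA

Combine the parallel branches: R_p = (1/2.82 + 1/4.38 + 1/67.6)⁻¹ = 1.673 Ω.
V_A = 5.49 × 1.673/16.17 = 0.5679 mV.
I(R2) = V_A / R2 = 0.5679/4.38 = 0.1297 mA.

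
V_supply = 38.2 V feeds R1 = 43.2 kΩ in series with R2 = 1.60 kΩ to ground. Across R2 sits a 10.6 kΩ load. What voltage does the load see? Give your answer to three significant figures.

First combine the lower leg with the load: R2 ‖ R_L = 1.390 kΩ.
Now apply the divider: V_out = 38.2 × 0.03118 = 1.191 V.
(Unloaded it would be 1.36 V; the load pulls it down.)

V_out ≈ 1.19 V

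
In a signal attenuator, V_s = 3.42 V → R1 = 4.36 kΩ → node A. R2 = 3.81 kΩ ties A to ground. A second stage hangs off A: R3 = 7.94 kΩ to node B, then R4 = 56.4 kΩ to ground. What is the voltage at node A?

Looking into the second stage from A: R3 + R4 = 64.34 kΩ appears in parallel with R2.
R2 ‖ (R3+R4) = 3.597 kΩ.
V_A = 3.42 × 3.597/(4.36 + 3.597) = 1.546 V.

V_A ≈ 1.55 V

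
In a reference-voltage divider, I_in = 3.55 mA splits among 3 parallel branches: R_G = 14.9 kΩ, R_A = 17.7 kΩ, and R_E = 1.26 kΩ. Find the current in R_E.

I ≈ 3.07 mA

ΣG = 1/14.9 + 1/17.7 + 1/1.26 = 0.9173.
By the current-divider rule, I = I_in · G_k/ΣG = 3.55 × 0.8652 = 3.072 mA.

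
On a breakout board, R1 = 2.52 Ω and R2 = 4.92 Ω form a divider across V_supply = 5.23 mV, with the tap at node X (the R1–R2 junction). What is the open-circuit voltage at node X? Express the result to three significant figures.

V_th ≈ 3.46 mV

V_th is the unloaded tap voltage: V_supply · R2/(R1+R2) = 5.23 × 0.6613 = 3.459 mV.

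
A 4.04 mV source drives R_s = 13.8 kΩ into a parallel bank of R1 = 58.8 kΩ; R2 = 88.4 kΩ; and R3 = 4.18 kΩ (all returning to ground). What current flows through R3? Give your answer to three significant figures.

I ≈ 0.206 µA

Parallel bank: R_p = 1/(1/58.8 + 1/88.4 + 1/4.18) = 3.738 kΩ.
Node voltage V_A = V_in · R_p/(R_s + R_p) = 4.04 × 0.2131 = 0.8610 mV.
I(R3) = V_A / R3 = 0.8610/4.18 = 0.2060 µA.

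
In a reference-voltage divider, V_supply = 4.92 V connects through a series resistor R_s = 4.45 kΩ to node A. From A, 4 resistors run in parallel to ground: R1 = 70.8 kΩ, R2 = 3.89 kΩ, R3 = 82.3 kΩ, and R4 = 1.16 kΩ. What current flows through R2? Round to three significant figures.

I ≈ 0.207 mA

Equivalent of the parallel group: R_p = 0.8730 kΩ.
Node voltage V_A = V_supply · R_p/(R_s + R_p) = 4.92 × 0.1640 = 0.8069 V.
Branch current I = V_A/R2 = 0.8069/3.89 = 0.2074 mA.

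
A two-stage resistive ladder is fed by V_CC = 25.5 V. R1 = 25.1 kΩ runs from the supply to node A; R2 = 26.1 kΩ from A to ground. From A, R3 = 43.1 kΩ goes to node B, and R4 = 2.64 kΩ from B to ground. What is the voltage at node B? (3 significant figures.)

The second stage (R3 + R4 = 45.74 kΩ) loads node A in parallel with R2.
R2 ‖ (R3+R4) = 16.62 kΩ.
So V_A = 25.5 × 0.3983 = 10.16 V.
Then the unloaded second divider: V_B = V_A × R4/(R3+R4) = 10.16 × 0.05772 = 0.5863 V.

V_B ≈ 0.586 V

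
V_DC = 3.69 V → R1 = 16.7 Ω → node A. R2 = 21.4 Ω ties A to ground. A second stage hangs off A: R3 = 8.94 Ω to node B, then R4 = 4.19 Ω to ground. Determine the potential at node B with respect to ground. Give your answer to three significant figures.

Node A sees R2 in parallel with the series input of stage 2, R3 + R4 = 13.13 Ω.
R2 ‖ (R3+R4) = 8.137 Ω.
So V_A = 3.69 × 0.3276 = 1.209 V.
V_B = V_A × 0.3191 = 0.3858 V.

V_B ≈ 0.386 V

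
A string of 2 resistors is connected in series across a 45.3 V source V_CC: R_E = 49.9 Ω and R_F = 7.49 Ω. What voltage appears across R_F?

ΣR = 49.9 + 7.49 = 57.39 Ω.
Voltage divider: V = V_CC · (7.490 / 57.39) = 45.3 × 0.1305 = 5.912 V.

V ≈ 5.91 V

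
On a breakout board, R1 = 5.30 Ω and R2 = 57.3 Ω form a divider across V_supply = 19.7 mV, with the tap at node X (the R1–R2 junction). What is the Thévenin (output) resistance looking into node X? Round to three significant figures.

With V_supply suppressed (replaced by a short), R_th = R1 ‖ R2 = (5.300 × 57.3)/(5.300 + 57.3) = 4.851 Ω.

R_th ≈ 4.85 Ω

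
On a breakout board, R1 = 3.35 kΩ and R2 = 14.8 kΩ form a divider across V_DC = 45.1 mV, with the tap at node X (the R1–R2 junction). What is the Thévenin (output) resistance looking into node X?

R_th ≈ 2.73 kΩ

Zeroing V_DC shorts the top of R1 to ground, so R_th = R1 ‖ R2 = 2.732 kΩ.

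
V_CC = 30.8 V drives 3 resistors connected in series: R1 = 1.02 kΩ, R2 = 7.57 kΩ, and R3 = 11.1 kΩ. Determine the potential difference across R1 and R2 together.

V ≈ 13.4 V

Series total: ΣR = 1.02 + 7.57 + 11.1 = 19.69 kΩ.
R_{R1..R2} = 1.02 + 7.57 = 8.590 kΩ.
By the voltage-divider rule, V = 30.8 × 8.590/19.69 = 13.44 V.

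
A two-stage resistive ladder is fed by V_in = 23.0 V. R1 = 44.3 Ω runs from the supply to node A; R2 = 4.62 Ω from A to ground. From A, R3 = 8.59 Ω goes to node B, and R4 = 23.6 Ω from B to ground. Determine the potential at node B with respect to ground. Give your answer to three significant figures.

V_B ≈ 1.41 V

Looking into the second stage from A: R3 + R4 = 32.19 Ω appears in parallel with R2.
Effective lower resistance at A: R2 ‖ 32.19 = 4.040 Ω.
V_A = 23.0 × 4.040/(44.3 + 4.040) = 1.922 V.
Stage 2 is unloaded, so V_B = V_A · R4/(R3+R4) = 1.922 × 23.6/32.19 = 1.409 V.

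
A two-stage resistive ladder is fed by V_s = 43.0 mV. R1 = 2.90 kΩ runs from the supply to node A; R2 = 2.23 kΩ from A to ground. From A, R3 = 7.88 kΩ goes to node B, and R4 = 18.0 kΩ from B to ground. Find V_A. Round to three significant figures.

V_A ≈ 17.8 mV

The second stage (R3 + R4 = 25.88 kΩ) loads node A in parallel with R2.
R2 ‖ (R3+R4) = 2.053 kΩ.
First divider: V_A = V_s · 2.053/(2.90 + 2.053) = 17.82 mV.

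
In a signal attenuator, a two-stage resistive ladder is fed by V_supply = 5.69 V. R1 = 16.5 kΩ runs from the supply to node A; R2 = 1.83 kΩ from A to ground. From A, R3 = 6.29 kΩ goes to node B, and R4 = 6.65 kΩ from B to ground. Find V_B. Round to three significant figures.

V_B ≈ 0.259 V

The second stage (R3 + R4 = 12.94 kΩ) loads node A in parallel with R2.
R2 ‖ (R3+R4) = 1.603 kΩ.
So V_A = 5.69 × 0.08856 = 0.5039 V.
Stage 2 is unloaded, so V_B = V_A · R4/(R3+R4) = 0.5039 × 6.65/12.94 = 0.2590 V.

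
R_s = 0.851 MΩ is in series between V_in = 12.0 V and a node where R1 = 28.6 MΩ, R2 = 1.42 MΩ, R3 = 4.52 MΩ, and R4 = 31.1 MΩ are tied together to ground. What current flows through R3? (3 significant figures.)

I ≈ 1.44 µA

Combine the parallel branches: R_p = (1/28.6 + 1/1.42 + 1/4.52 + 1/31.1)⁻¹ = 1.007 MΩ.
V_A by voltage divider: V_A = 12.0 × 1.007/(0.851 + 1.007) = 6.505 V.
Branch current I = V_A/R3 = 6.505/4.52 = 1.439 µA.
(Equivalently: I_total = 6.457 µA, then current-divider fraction G_k/ΣG = 0.2229.)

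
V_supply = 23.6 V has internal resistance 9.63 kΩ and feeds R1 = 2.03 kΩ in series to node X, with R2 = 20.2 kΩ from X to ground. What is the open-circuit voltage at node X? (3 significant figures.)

V_th ≈ 15.0 V

R1' = 9.63 + 2.03 = 11.66 kΩ (source resistance + R1).
Open-circuit (no load on X): V_th = V_supply · R2/(R1' + R2) = 23.6 × 20.2/(11.66 + 20.2) = 14.96 V.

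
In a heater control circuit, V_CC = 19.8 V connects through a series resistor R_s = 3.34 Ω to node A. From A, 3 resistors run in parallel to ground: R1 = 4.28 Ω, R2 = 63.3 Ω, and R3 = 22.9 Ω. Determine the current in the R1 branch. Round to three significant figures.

Parallel bank: R_p = 1/(1/4.28 + 1/63.3 + 1/22.9) = 3.412 Ω.
V_A = 19.8 × 3.412/6.752 = 10.01 V.
I(R1) = V_A / R1 = 10.01/4.28 = 2.338 A.
(Check via current divider: I_total = 2.933 A; share G_k/ΣG = 0.7971 → same result.)

I ≈ 2.34 A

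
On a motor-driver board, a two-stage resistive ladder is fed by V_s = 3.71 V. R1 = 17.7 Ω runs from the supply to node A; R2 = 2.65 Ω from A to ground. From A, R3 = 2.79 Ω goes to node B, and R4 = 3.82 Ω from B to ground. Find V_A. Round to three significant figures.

V_A ≈ 0.358 V

Node A sees R2 in parallel with the series input of stage 2, R3 + R4 = 6.610 Ω.
R2 ‖ (R3+R4) = 1.892 Ω.
First divider: V_A = V_s · 1.892/(17.7 + 1.892) = 0.3582 V.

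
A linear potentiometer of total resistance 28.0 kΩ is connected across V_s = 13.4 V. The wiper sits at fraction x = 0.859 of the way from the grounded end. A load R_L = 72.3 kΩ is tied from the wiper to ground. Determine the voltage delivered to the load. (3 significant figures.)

V_out ≈ 11.0 V

Split the track: R_lower = x·R_p = 24.05 kΩ, R_upper = (1−x)·R_p = 3.948 kΩ.
R_L loads the lower segment: effective lower R = 18.05 kΩ.
V_out = 13.4 × 18.05/(3.948 + 18.05) = 10.99 V.
(Unloaded: V_out = x·V_s = 11.5 V.)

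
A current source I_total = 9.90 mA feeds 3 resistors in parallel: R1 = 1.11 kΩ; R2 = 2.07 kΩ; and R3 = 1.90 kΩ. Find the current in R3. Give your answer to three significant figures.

I ≈ 2.73 mA

ΣG = 1/1.11 + 1/2.07 + 1/1.90 = 1.910.
Current divider: I(R3) = I_total · G_k/ΣG = 9.90 × (0.5263/1.910) = 9.90 × 0.2755 = 2.728 mA.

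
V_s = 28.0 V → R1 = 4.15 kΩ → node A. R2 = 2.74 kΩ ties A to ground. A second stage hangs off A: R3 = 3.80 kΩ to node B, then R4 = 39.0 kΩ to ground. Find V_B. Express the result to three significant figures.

Node A sees R2 in parallel with the series input of stage 2, R3 + R4 = 42.80 kΩ.
R2 ‖ (R3+R4) = 2.575 kΩ.
V_A = 28.0 × 2.575/(4.15 + 2.575) = 10.72 V.
Then the unloaded second divider: V_B = V_A × R4/(R3+R4) = 10.72 × 0.9112 = 9.770 V.

V_B ≈ 9.77 V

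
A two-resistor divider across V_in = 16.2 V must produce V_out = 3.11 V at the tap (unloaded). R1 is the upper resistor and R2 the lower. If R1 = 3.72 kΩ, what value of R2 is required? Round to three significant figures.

V_out/V_in = R2/(R1+R2) = 0.1920.
R2 = R1 · 0.1920/(1 − 0.1920) = 0.8838 kΩ.

R2 ≈ 0.884 kΩ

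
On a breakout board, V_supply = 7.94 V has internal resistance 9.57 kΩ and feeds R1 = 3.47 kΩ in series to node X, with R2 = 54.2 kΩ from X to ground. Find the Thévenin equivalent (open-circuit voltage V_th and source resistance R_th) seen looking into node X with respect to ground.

V_th ≈ 6.40 V, R_th ≈ 10.5 kΩ

R1' = 9.57 + 3.47 = 13.04 kΩ (source resistance + R1).
With X open, the divider is unloaded: V_th = 7.94 × 54.2/67.24 = 6.400 V.
With V_supply suppressed (replaced by a short), R_th = R1' ‖ R2 = (13.04 × 54.2)/(13.04 + 54.2) = 10.51 kΩ.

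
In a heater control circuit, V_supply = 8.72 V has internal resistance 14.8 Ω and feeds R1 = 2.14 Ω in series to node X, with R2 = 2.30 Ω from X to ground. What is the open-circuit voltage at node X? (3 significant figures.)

V_th ≈ 1.04 V

R1' = 14.8 + 2.14 = 16.94 Ω (source resistance + R1).
Open-circuit (no load on X): V_th = V_supply · R2/(R1' + R2) = 8.72 × 2.30/(16.94 + 2.30) = 1.042 V.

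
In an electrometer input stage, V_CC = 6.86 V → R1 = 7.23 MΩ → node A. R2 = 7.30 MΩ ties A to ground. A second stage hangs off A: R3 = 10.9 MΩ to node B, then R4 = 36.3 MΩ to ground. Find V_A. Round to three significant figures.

V_A ≈ 3.20 V

Node A sees R2 in parallel with the series input of stage 2, R3 + R4 = 47.20 MΩ.
Effective lower resistance at A: R2 ‖ 47.20 = 6.322 MΩ.
So V_A = 6.86 × 0.4665 = 3.200 V.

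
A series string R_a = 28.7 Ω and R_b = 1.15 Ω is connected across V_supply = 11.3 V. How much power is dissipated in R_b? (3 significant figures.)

The common current is I = 11.3/29.85 = 0.3786 A.
P = I²R = 0.1433 × 1.15 = 0.1648 W.

P ≈ 0.165 W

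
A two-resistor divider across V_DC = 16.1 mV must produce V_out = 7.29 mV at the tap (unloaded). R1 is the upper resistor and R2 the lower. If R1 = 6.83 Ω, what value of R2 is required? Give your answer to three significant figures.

V_out/V_DC = R2/(R1+R2) = 0.4528.
Rearranging, R2 = R1·k/(1−k) = 6.83 × 0.8275 = 5.652 Ω.

R2 ≈ 5.65 Ω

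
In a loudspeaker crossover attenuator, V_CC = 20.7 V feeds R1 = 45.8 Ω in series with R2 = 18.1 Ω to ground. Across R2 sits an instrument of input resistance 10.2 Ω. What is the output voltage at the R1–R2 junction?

V_out ≈ 2.58 V

R2 ‖ R_L = (18.1 × 10.2)/(18.1 + 10.2) = 6.524 Ω.
Now apply the divider: V_out = 20.7 × 0.1247 = 2.581 V.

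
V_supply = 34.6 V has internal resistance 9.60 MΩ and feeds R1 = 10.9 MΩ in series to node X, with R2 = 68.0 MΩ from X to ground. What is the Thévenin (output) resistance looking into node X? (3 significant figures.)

R_th ≈ 15.8 MΩ

R1' = 9.60 + 10.9 = 20.50 MΩ (source resistance + R1).
With V_supply suppressed (replaced by a short), R_th = R1' ‖ R2 = (20.50 × 68.0)/(20.50 + 68.0) = 15.75 MΩ.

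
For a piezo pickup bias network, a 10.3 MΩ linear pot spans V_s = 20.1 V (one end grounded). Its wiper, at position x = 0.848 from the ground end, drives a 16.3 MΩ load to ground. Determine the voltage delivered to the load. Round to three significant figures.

Lower segment x·R_p = 8.734 MΩ; upper segment (1−x)·R_p = 1.566 MΩ.
Lower segment in parallel with the load: 8.734 ‖ 16.3 = 5.687 MΩ.
Then V_out = V_s · 5.687/(1.566 + 5.687) = 15.76 V.

V_out ≈ 15.8 V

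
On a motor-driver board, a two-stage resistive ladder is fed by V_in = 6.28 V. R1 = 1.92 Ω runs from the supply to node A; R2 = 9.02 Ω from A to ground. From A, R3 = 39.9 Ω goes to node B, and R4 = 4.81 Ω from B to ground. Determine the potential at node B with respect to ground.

V_B ≈ 0.538 V

The second stage (R3 + R4 = 44.71 Ω) loads node A in parallel with R2.
Effective lower resistance at A: R2 ‖ 44.71 = 7.506 Ω.
So V_A = 6.28 × 0.7963 = 5.001 V.
V_B = V_A × 0.1076 = 0.5380 V.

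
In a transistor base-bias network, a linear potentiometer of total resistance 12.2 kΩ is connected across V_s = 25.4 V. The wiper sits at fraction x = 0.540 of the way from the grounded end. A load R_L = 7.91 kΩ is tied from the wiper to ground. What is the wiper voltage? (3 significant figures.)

V_out ≈ 9.92 V

Lower segment x·R_p = 6.588 kΩ; upper segment (1−x)·R_p = 5.612 kΩ.
(x·R_p) ‖ R_L = 3.594 kΩ.
V_out = 25.4 × 3.594/(5.612 + 3.594) = 9.917 V.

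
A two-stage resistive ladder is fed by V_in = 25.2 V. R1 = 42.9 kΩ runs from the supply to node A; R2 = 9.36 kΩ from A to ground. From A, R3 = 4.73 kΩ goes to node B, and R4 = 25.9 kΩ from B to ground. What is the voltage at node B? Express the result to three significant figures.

Node A sees R2 in parallel with the series input of stage 2, R3 + R4 = 30.63 kΩ.
R2 ‖ (R3+R4) = 7.169 kΩ.
V_A = 25.2 × 7.169/(42.9 + 7.169) = 3.608 V.
Stage 2 is unloaded, so V_B = V_A · R4/(R3+R4) = 3.608 × 25.9/30.63 = 3.051 V.

V_B ≈ 3.05 V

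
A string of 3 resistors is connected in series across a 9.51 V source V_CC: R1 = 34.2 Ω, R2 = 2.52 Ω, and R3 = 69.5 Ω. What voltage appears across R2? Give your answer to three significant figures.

V ≈ 0.226 V

ΣR = 34.2 + 2.52 + 69.5 = 106.2 Ω.
Voltage divider: V = V_CC · (2.520 / 106.2) = 9.51 × 0.02372 = 0.2256 V.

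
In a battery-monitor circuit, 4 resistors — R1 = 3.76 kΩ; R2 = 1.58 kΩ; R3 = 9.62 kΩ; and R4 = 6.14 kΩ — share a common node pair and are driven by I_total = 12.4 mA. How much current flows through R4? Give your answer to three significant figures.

I ≈ 1.73 mA

ΣG = 1/3.76 + 1/1.58 + 1/9.62 + 1/6.14 = 1.166.
By the current-divider rule, I = I_total · G_k/ΣG = 12.4 × 0.1397 = 1.732 mA.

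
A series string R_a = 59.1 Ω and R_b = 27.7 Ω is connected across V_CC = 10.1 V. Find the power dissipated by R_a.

Series current I = V_CC/ΣR = 10.1/86.80 = 0.1164 A.
P(R_a) = I²·R_a = (0.1164)² × 59.1 = 0.8002 W.

P ≈ 0.800 W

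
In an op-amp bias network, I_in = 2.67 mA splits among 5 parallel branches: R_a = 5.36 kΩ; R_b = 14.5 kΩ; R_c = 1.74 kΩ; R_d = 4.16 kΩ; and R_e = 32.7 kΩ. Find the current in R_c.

Total conductance ΣG = 1/5.36 + 1/14.5 + 1/1.74 + 1/4.16 + 1/32.7 = 1.101 (units of 1/kΩ).
By the current-divider rule, I = I_in · G_k/ΣG = 2.67 × 0.5219 = 1.393 mA.

I ≈ 1.39 mA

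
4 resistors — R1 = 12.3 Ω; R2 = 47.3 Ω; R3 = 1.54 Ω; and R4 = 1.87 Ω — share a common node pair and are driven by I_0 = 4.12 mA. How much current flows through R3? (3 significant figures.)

Conductances: ΣG = 1/12.3 + 1/47.3 + 1/1.54 + 1/1.87 = 1.287 (1/Ω).
By the current-divider rule, I = I_0 · G_k/ΣG = 4.12 × 0.5047 = 2.079 mA.

I ≈ 2.08 mA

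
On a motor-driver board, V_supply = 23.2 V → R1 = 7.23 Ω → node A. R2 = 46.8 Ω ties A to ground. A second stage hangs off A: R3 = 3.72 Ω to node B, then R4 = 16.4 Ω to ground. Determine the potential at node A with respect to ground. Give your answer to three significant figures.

The second stage (R3 + R4 = 20.12 Ω) loads node A in parallel with R2.
Effective lower resistance at A: R2 ‖ 20.12 = 14.07 Ω.
First divider: V_A = V_supply · 14.07/(7.23 + 14.07) = 15.33 V.

V_A ≈ 15.3 V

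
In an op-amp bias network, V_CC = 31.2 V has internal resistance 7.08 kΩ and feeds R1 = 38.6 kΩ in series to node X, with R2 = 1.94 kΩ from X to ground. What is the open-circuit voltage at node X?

V_th ≈ 1.27 V

R1' = 7.08 + 38.6 = 45.68 kΩ (source resistance + R1).
Open-circuit (no load on X): V_th = V_CC · R2/(R1' + R2) = 31.2 × 1.94/(45.68 + 1.94) = 1.271 V.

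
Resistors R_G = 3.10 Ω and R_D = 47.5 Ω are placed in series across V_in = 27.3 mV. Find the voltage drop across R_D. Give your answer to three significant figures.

Series total: ΣR = 3.10 + 47.5 = 50.60 Ω.
V = V_in · R/ΣR = 27.3 × 0.9387 = 25.63 mV.

V ≈ 25.6 mV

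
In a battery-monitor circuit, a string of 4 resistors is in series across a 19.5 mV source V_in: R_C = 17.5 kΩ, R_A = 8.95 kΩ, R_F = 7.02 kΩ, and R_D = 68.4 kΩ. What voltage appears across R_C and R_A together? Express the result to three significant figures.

V ≈ 5.06 mV

ΣR = 17.5 + 8.95 + 7.02 + 68.4 = 101.9 kΩ.
R_{R_C..R_A} = 17.5 + 8.95 = 26.45 kΩ.
By the voltage-divider rule, V = 19.5 × 26.45/101.9 = 5.063 mV.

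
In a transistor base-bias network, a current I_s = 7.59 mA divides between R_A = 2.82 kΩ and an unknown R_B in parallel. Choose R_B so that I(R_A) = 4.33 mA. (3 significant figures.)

The fraction through R_A equals R_B/(R_A+R_B).
With f = 0.5705, R_B = R_A · f/(1−f) = 2.82 × 1.328 = 3.746 kΩ.

R_B ≈ 3.75 kΩ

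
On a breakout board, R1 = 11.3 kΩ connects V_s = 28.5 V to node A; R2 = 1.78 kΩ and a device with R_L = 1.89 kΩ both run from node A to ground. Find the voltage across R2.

R2 ‖ R_L = (1.78 × 1.89)/(1.78 + 1.89) = 0.9167 kΩ.
Voltage divider with the loaded lower leg: V_out = 28.5 × 0.9167/(11.3 + 0.9167) = 28.5 × 0.07503 = 2.138 V.

V_out ≈ 2.14 V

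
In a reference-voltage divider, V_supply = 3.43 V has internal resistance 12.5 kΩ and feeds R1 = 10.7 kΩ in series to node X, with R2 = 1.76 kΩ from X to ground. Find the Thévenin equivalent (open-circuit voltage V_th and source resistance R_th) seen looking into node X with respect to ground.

R1' = 12.5 + 10.7 = 23.20 kΩ (source resistance + R1).
Open-circuit (no load on X): V_th = V_supply · R2/(R1' + R2) = 3.43 × 1.76/(23.20 + 1.76) = 0.2419 V.
Looking into X with the source shorted: R_th = R1'·R2/(R1'+R2) = 23.20 × 1.76/24.96 = 1.636 kΩ.

V_th ≈ 0.242 V, R_th ≈ 1.64 kΩ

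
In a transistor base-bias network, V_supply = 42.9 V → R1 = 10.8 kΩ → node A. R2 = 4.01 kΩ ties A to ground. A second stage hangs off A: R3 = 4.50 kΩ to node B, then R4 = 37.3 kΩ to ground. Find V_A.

V_A ≈ 10.9 V

The second stage (R3 + R4 = 41.80 kΩ) loads node A in parallel with R2.
R2 ‖ (R3+R4) = 3.659 kΩ.
So V_A = 42.9 × 0.2531 = 10.86 V.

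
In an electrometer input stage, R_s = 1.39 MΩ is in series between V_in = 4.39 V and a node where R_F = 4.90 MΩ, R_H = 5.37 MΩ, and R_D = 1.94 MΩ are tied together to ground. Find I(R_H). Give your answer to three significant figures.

I ≈ 0.362 µA

Equivalent of the parallel group: R_p = 1.104 MΩ.
V_A = 4.39 × 1.104/2.494 = 1.943 V.
Branch current I = V_A/R_H = 1.943/5.37 = 0.3619 µA.
(Equivalently: I_total = 1.760 µA, then current-divider fraction G_k/ΣG = 0.2056.)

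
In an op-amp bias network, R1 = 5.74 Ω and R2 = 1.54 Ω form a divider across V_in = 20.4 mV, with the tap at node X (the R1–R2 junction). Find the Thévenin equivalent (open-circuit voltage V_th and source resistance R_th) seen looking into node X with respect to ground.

V_th ≈ 4.32 mV, R_th ≈ 1.21 Ω

With X open, the divider is unloaded: V_th = 20.4 × 1.54/7.280 = 4.315 mV.
Looking into X with the source shorted: R_th = R1·R2/(R1+R2) = 5.740 × 1.54/7.280 = 1.214 Ω.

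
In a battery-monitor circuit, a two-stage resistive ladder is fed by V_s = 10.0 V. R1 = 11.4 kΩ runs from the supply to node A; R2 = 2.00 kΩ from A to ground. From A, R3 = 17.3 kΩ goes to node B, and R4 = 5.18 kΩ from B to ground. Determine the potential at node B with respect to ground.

Looking into the second stage from A: R3 + R4 = 22.48 kΩ appears in parallel with R2.
Effective lower resistance at A: R2 ‖ 22.48 = 1.837 kΩ.
So V_A = 10.0 × 0.1388 = 1.388 V.
V_B = V_A × 0.2304 = 0.3197 V.

V_B ≈ 0.320 V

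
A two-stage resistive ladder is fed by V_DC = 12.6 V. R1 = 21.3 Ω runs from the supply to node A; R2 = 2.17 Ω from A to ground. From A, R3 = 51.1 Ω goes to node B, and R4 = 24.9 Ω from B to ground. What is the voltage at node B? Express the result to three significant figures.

Looking into the second stage from A: R3 + R4 = 76.00 Ω appears in parallel with R2.
Effective lower resistance at A: R2 ‖ 76.00 = 2.110 Ω.
First divider: V_A = V_DC · 2.110/(21.3 + 2.110) = 1.136 V.
Stage 2 is unloaded, so V_B = V_A · R4/(R3+R4) = 1.136 × 24.9/76.00 = 0.3720 V.

V_B ≈ 0.372 V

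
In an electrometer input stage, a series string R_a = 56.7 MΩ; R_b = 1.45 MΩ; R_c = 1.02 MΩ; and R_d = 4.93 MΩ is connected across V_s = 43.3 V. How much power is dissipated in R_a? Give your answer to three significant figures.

ΣR = 64.10 MΩ → I = 43.3/64.10 = 0.6755 µA.
V(R_a) = I·R = 38.30 V; P = V·I = 38.30 × 0.6755 = 25.87 µW.

P ≈ 25.9 µW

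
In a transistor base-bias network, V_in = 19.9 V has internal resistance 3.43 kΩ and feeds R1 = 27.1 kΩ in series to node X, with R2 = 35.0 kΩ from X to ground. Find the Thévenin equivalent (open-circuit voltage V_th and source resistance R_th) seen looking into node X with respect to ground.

R1' = 3.43 + 27.1 = 30.53 kΩ (source resistance + R1).
With X open, the divider is unloaded: V_th = 19.9 × 35.0/65.53 = 10.63 V.
Zeroing V_in shorts the top of R1' to ground, so R_th = R1' ‖ R2 = 16.31 kΩ.

V_th ≈ 10.6 V, R_th ≈ 16.3 kΩ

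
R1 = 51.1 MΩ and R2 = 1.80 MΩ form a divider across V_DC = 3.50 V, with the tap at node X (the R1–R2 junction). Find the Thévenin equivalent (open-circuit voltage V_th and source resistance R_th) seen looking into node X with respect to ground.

V_th ≈ 0.119 V, R_th ≈ 1.74 MΩ

Open-circuit (no load on X): V_th = V_DC · R2/(R1 + R2) = 3.50 × 1.80/(51.10 + 1.80) = 0.1191 V.
Looking into X with the source shorted: R_th = R1·R2/(R1+R2) = 51.10 × 1.80/52.90 = 1.739 MΩ.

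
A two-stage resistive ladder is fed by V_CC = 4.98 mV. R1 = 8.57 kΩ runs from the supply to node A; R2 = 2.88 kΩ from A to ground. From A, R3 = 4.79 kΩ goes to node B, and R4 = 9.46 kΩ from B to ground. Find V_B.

V_B ≈ 0.722 mV

The second stage (R3 + R4 = 14.25 kΩ) loads node A in parallel with R2.
Effective lower resistance at A: R2 ‖ 14.25 = 2.396 kΩ.
V_A = 4.98 × 2.396/(8.57 + 2.396) = 1.088 mV.
Then the unloaded second divider: V_B = V_A × R4/(R3+R4) = 1.088 × 0.6639 = 0.7223 mV.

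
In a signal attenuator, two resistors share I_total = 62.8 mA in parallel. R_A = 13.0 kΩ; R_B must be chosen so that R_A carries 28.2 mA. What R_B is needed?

Two-branch current divider: I_A = I_total · R_B/(R_A + R_B).
28.2/62.8 = R_B/(R_A + R_B) → R_B = R_A · (0.4490)/(1 − 0.4490) = 13.0 × 0.8150 = 10.60 kΩ.

R_B ≈ 10.6 kΩ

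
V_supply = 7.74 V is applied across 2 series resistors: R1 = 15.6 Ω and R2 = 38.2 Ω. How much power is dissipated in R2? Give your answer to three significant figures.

P ≈ 0.791 W

Series current I = V_supply/ΣR = 7.74/53.80 = 0.1439 A.
V(R2) = I·R = 5.496 V; P = V·I = 5.496 × 0.1439 = 0.7906 W.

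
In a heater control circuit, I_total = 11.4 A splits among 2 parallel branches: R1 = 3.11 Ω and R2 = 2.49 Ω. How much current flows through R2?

I ≈ 6.33 A

For two parallel branches, I_k = I_total · (other R)/(sum of R).
I(R2) = 11.4 × 3.11/(3.11 + 2.49) = 11.4 × 0.5554 = 6.331 A.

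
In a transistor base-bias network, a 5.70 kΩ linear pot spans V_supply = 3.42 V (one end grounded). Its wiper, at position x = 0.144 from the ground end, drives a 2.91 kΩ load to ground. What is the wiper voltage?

V_out ≈ 0.397 V

Split the track: R_lower = x·R_p = 0.8208 kΩ, R_upper = (1−x)·R_p = 4.879 kΩ.
(x·R_p) ‖ R_L = 0.6402 kΩ.
Loaded-divider output: V_out = 3.42 × 0.1160 = 0.3967 V.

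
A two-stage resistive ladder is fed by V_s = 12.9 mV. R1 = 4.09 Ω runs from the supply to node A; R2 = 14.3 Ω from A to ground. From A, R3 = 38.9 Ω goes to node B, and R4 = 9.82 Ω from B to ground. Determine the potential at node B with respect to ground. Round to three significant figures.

Node A sees R2 in parallel with the series input of stage 2, R3 + R4 = 48.72 Ω.
R2 ‖ (R3+R4) = 11.06 Ω.
V_A = 12.9 × 11.06/(4.09 + 11.06) = 9.416 mV.
Stage 2 is unloaded, so V_B = V_A · R4/(R3+R4) = 9.416 × 9.82/48.72 = 1.898 mV.

V_B ≈ 1.90 mV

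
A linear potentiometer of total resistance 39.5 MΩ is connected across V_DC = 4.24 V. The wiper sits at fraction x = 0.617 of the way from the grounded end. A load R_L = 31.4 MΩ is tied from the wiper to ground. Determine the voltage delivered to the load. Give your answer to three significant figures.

V_out ≈ 2.02 V

The pot divides into 15.13 MΩ above the wiper and 24.37 MΩ below.
(x·R_p) ‖ R_L = 13.72 MΩ.
V_out = 4.24 × 13.72/(15.13 + 13.72) = 2.017 V.
(Unloaded: V_out = x·V_DC = 2.62 V.)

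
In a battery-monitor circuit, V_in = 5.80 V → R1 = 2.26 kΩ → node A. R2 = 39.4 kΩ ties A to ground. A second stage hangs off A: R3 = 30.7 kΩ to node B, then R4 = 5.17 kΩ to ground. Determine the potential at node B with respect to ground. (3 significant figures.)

V_B ≈ 0.746 V

Node A sees R2 in parallel with the series input of stage 2, R3 + R4 = 35.87 kΩ.
Effective lower resistance at A: R2 ‖ 35.87 = 18.78 kΩ.
V_A = 5.80 × 18.78/(2.26 + 18.78) = 5.177 V.
Stage 2 is unloaded, so V_B = V_A · R4/(R3+R4) = 5.177 × 5.17/35.87 = 0.7462 V.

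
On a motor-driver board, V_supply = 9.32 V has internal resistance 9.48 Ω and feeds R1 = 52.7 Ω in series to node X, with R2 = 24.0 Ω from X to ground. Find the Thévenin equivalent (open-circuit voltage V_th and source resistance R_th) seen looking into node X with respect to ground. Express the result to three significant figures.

V_th ≈ 2.60 V, R_th ≈ 17.3 Ω

R1' = 9.48 + 52.7 = 62.18 Ω (source resistance + R1).
With X open, the divider is unloaded: V_th = 9.32 × 24.0/86.18 = 2.595 V.
With V_supply suppressed (replaced by a short), R_th = R1' ‖ R2 = (62.18 × 24.0)/(62.18 + 24.0) = 17.32 Ω.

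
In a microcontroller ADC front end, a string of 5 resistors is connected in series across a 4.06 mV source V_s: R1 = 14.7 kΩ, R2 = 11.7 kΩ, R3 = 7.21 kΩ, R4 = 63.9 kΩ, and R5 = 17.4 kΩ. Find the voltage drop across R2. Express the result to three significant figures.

Total series resistance ΣR = 14.7 + 11.7 + 7.21 + 63.9 + 17.4 = 114.9 kΩ.
V = V_s · R/ΣR = 4.06 × 0.1018 = 0.4134 mV.

V ≈ 0.413 mV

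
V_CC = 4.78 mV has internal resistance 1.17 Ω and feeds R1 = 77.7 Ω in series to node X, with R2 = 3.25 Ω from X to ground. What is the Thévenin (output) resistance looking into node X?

R_th ≈ 3.12 Ω

R1' = 1.17 + 77.7 = 78.87 Ω (source resistance + R1).
Looking into X with the source shorted: R_th = R1'·R2/(R1'+R2) = 78.87 × 3.25/82.12 = 3.121 Ω.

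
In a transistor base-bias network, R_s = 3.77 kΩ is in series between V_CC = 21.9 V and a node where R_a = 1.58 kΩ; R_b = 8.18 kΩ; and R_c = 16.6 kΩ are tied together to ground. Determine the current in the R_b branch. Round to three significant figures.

I ≈ 0.657 mA

Parallel bank: R_p = 1/(1/1.58 + 1/8.18 + 1/16.6) = 1.226 kΩ.
V_A by voltage divider: V_A = 21.9 × 1.226/(3.77 + 1.226) = 5.375 V.
Branch current I = V_A/R_b = 5.375/8.18 = 0.6571 mA.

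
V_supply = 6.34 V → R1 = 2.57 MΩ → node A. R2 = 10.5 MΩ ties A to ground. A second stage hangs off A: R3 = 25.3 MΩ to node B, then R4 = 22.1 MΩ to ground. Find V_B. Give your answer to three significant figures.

Looking into the second stage from A: R3 + R4 = 47.40 MΩ appears in parallel with R2.
R2 ‖ (R3+R4) = 8.596 MΩ.
First divider: V_A = V_supply · 8.596/(2.57 + 8.596) = 4.881 V.
Stage 2 is unloaded, so V_B = V_A · R4/(R3+R4) = 4.881 × 22.1/47.40 = 2.276 V.

V_B ≈ 2.28 V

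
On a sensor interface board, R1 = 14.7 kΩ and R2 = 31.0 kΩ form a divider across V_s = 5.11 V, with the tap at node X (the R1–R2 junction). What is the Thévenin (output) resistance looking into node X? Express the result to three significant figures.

With V_s suppressed (replaced by a short), R_th = R1 ‖ R2 = (14.70 × 31.0)/(14.70 + 31.0) = 9.972 kΩ.

R_th ≈ 9.97 kΩ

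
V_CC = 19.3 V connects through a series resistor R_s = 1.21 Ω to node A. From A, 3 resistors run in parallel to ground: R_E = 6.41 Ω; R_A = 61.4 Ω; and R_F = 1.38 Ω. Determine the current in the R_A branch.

I ≈ 0.151 A

Parallel bank: R_p = 1/(1/6.41 + 1/61.4 + 1/1.38) = 1.115 Ω.
V_A = 19.3 × 1.115/2.325 = 9.255 V.
I(R_A) = V_A / R_A = 9.255/61.4 = 0.1507 A.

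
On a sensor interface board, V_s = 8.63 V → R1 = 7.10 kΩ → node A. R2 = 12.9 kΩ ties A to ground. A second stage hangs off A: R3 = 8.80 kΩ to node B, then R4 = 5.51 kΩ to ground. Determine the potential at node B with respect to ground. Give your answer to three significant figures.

V_B ≈ 1.62 V

Looking into the second stage from A: R3 + R4 = 14.31 kΩ appears in parallel with R2.
Effective lower resistance at A: R2 ‖ 14.31 = 6.784 kΩ.
V_A = 8.63 × 6.784/(7.10 + 6.784) = 4.217 V.
Then the unloaded second divider: V_B = V_A × R4/(R3+R4) = 4.217 × 0.3850 = 1.624 V.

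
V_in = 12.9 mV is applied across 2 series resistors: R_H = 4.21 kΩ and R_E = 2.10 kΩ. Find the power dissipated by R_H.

The common current is I = 12.9/6.310 = 2.044 µA.
V(R_H) = I·R = 8.607 mV; P = V·I = 8.607 × 2.044 = 17.60 nW.

P ≈ 17.6 nW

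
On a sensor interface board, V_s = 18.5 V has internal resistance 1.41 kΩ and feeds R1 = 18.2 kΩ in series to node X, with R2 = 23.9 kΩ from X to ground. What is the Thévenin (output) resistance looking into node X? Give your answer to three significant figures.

R_th ≈ 10.8 kΩ

R1' = 1.41 + 18.2 = 19.61 kΩ (source resistance + R1).
Looking into X with the source shorted: R_th = R1'·R2/(R1'+R2) = 19.61 × 23.9/43.51 = 10.77 kΩ.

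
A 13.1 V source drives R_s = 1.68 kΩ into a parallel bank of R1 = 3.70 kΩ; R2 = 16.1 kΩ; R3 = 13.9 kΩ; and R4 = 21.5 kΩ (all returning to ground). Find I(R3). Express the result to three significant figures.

I ≈ 0.536 mA

Equivalent of the parallel group: R_p = 2.218 kΩ.
V_A = 13.1 × 2.218/3.898 = 7.454 V.
I(R3) = V_A / R3 = 7.454/13.9 = 0.5363 mA.
(Equivalently: I_total = 3.361 mA, then current-divider fraction G_k/ΣG = 0.1596.)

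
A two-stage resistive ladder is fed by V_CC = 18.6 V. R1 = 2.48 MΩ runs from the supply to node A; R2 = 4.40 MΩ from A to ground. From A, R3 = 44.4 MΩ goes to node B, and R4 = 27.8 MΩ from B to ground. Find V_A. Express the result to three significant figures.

Looking into the second stage from A: R3 + R4 = 72.20 MΩ appears in parallel with R2.
Effective lower resistance at A: R2 ‖ 72.20 = 4.147 MΩ.
V_A = 18.6 × 4.147/(2.48 + 4.147) = 11.64 V.

V_A ≈ 11.6 V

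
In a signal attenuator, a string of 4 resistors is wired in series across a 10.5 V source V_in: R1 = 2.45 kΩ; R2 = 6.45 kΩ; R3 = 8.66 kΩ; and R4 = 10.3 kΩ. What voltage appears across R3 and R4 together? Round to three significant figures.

V ≈ 7.15 V

Total series resistance ΣR = 2.45 + 6.45 + 8.66 + 10.3 = 27.86 kΩ.
R_{R3..R4} = 8.66 + 10.3 = 18.96 kΩ.
Voltage divider: V = V_in · (18.96 / 27.86) = 10.5 × 0.6805 = 7.146 V.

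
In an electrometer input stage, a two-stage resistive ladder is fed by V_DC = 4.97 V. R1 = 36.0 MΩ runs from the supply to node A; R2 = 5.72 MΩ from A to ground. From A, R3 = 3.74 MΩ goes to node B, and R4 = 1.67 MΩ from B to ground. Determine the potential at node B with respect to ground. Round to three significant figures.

Node A sees R2 in parallel with the series input of stage 2, R3 + R4 = 5.410 MΩ.
Effective lower resistance at A: R2 ‖ 5.410 = 2.780 MΩ.
V_A = 4.97 × 2.780/(36.0 + 2.780) = 0.3563 V.
Stage 2 is unloaded, so V_B = V_A · R4/(R3+R4) = 0.3563 × 1.67/5.410 = 0.1100 V.

V_B ≈ 0.110 V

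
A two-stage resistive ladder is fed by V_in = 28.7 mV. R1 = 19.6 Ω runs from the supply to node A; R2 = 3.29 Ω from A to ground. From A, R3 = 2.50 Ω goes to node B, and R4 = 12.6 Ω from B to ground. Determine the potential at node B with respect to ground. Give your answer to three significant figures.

V_B ≈ 2.90 mV

Node A sees R2 in parallel with the series input of stage 2, R3 + R4 = 15.10 Ω.
R2 ‖ (R3+R4) = 2.701 Ω.
So V_A = 28.7 × 0.1211 = 3.476 mV.
Then the unloaded second divider: V_B = V_A × R4/(R3+R4) = 3.476 × 0.8344 = 2.901 mV.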